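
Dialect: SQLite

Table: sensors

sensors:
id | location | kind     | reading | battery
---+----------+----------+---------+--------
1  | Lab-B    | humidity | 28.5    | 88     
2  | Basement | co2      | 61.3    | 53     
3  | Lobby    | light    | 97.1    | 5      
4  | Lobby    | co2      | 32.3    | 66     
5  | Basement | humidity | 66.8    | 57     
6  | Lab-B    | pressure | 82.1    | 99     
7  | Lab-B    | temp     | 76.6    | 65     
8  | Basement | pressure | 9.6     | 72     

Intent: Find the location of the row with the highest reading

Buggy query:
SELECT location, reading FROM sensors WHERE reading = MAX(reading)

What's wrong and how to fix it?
Bug: MAX(reading) is an aggregate and cannot be used directly in WHERE

Fix: Wrap MAX in a scalar subquery so WHERE compares against a single value

Corrected query:
SELECT location, reading FROM sensors WHERE reading = (SELECT MAX(reading) FROM sensors)

Result:
location | reading
---------+--------
Lobby    | 97.1   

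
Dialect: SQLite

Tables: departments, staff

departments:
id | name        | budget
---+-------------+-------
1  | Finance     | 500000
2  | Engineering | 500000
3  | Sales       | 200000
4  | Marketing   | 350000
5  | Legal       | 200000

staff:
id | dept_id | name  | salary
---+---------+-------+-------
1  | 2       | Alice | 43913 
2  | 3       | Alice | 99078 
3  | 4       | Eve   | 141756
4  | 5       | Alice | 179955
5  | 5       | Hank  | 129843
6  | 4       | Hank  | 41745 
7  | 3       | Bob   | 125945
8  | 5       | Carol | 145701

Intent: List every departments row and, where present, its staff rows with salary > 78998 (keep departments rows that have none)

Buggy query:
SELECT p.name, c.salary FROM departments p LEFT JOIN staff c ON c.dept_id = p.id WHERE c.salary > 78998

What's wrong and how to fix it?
Bug: A WHERE condition on the right-hand table after LEFT JOIN drops unmatched parents

Fix: Put 'c.salary > 78998' in the JOIN's ON clause instead of WHERE

Corrected query:
SELECT p.name, c.salary FROM departments p LEFT JOIN staff c ON c.dept_id = p.id AND c.salary > 78998

Result:
name        | salary
------------+-------
Finance     | NULL  
Engineering | NULL  
Sales       | 99078 
Sales       | 125945
Marketing   | 141756
Legal       | 129843
Legal       | 145701
Legal       | 179955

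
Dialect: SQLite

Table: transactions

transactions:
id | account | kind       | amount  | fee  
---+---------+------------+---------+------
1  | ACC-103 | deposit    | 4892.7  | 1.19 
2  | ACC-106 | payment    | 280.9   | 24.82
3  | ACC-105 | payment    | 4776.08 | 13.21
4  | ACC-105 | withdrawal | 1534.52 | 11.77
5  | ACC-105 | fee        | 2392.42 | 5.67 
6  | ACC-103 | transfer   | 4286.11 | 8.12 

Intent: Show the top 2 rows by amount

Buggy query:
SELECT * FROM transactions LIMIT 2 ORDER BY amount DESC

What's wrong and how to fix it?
Bug: LIMIT must come after ORDER BY

Fix: Swap the clauses: ORDER BY first, then LIMIT

Corrected query:
SELECT * FROM transactions ORDER BY amount DESC LIMIT 2

Result:
id | account | kind    | amount  | fee  
---+---------+---------+---------+------
1  | ACC-103 | deposit | 4892.7  | 1.19 
3  | ACC-105 | payment | 4776.08 | 13.21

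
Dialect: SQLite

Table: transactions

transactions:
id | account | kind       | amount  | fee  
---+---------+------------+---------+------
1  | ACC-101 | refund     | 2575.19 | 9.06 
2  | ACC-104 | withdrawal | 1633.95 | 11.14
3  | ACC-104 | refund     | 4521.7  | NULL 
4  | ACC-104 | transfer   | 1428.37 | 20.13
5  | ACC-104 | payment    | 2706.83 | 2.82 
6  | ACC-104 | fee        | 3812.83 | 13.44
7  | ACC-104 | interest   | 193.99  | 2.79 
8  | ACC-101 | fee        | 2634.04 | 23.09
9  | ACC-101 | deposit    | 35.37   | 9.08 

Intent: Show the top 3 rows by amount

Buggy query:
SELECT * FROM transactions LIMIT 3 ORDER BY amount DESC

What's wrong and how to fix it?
Bug: LIMIT must come after ORDER BY

Fix: Swap the clauses: ORDER BY first, then LIMIT

Corrected query:
SELECT * FROM transactions ORDER BY amount DESC LIMIT 3

Result:
id | account | kind    | amount  | fee  
---+---------+---------+---------+------
3  | ACC-104 | refund  | 4521.7  | NULL 
6  | ACC-104 | fee     | 3812.83 | 13.44
5  | ACC-104 | payment | 2706.83 | 2.82 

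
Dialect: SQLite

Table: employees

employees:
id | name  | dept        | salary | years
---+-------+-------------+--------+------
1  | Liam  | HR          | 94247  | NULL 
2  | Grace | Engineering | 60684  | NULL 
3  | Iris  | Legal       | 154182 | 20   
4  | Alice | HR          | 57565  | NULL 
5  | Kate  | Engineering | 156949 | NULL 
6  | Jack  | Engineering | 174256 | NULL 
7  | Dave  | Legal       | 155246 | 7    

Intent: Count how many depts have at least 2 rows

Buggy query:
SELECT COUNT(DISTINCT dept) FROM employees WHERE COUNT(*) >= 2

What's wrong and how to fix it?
Bug: COUNT(*) cannot appear in WHERE; the per-group count doesn't exist yet

Fix: Group first with HAVING COUNT(*) >= 2, then COUNT the resulting groups

Corrected query:
SELECT COUNT(*) FROM (SELECT dept FROM employees GROUP BY dept HAVING COUNT(*) >= 2)

Result:
COUNT(*)
--------
3       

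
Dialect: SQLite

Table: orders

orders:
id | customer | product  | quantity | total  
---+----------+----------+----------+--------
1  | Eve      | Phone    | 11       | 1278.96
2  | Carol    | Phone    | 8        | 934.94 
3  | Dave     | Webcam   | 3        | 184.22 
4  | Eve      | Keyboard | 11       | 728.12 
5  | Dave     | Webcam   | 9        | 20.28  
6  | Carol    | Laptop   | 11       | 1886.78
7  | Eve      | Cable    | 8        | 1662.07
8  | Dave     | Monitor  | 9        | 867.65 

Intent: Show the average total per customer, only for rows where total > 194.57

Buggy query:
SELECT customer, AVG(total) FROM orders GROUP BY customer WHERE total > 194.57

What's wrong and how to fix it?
Bug: WHERE cannot follow GROUP BY

Fix: Move the WHERE clause before GROUP BY

Corrected query:
SELECT customer, AVG(total) FROM orders WHERE total > 194.57 GROUP BY customer

Result:
customer | AVG(total)
---------+-----------
Carol    | 1410.86   
Dave     | 867.65    
Eve      | 1223.05   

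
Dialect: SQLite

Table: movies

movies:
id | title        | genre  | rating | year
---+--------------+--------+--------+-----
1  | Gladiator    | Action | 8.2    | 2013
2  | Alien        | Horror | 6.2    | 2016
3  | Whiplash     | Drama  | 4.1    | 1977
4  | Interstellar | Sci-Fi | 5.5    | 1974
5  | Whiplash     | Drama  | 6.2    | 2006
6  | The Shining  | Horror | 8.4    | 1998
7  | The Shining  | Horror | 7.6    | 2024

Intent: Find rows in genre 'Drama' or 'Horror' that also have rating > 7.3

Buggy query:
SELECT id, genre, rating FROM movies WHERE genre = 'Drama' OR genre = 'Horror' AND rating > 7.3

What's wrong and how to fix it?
Bug: Without parentheses, AND is evaluated before OR, so the rating filter only applies to the 'Horror' branch

Fix: Group the OR with parentheses (or use IN), then AND the threshold

Corrected query:
SELECT id, genre, rating FROM movies WHERE (genre = 'Drama' OR genre = 'Horror') AND rating > 7.3

Result:
id | genre  | rating
---+--------+-------
6  | Horror | 8.4   
7  | Horror | 7.6   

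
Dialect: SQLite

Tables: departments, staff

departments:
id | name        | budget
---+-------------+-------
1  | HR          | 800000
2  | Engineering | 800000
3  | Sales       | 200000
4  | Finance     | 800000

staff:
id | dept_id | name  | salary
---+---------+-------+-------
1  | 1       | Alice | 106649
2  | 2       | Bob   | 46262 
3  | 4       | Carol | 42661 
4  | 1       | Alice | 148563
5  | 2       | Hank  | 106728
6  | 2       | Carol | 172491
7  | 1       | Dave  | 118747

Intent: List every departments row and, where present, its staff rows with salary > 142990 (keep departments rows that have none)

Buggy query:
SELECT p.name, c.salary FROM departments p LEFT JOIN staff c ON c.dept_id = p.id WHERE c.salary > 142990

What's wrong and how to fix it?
Bug: A WHERE condition on the right-hand table after LEFT JOIN drops unmatched parents

Fix: Move the right-table condition into the ON clause so unmatched parents are kept

Corrected query:
SELECT p.name, c.salary FROM departments p LEFT JOIN staff c ON c.dept_id = p.id AND c.salary > 142990

Result:
name        | salary
------------+-------
HR          | 148563
Engineering | 172491
Sales       | NULL  
Finance     | NULL  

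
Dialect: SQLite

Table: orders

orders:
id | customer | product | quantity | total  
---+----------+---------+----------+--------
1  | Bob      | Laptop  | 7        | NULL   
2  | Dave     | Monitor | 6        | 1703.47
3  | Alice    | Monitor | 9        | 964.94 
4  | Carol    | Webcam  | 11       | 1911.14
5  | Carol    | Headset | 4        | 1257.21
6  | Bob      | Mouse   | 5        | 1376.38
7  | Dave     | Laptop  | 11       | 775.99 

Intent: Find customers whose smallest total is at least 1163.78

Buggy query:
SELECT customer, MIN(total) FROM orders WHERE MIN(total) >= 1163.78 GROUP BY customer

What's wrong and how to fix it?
Bug: Aggregates like MIN are computed per group after WHERE runs

Fix: Replace WHERE with HAVING after the GROUP BY

Corrected query:
SELECT customer, MIN(total) FROM orders GROUP BY customer HAVING MIN(total) >= 1163.78

Result:
customer | MIN(total)
---------+-----------
Bob      | 1376.38   
Carol    | 1257.21   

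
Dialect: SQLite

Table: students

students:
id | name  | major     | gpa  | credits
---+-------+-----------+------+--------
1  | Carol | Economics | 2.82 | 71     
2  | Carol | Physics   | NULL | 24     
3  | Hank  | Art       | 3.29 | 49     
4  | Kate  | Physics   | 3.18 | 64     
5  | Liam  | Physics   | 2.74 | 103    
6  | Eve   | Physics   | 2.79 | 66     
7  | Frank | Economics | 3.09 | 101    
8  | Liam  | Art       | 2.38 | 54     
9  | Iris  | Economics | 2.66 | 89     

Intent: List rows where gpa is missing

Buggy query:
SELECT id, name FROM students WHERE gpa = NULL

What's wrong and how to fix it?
Bug: '= NULL' is always unknown in SQL three-valued logic, so no rows match

Fix: Replace '= NULL' with 'IS NULL'

Corrected query:
SELECT id, name FROM students WHERE gpa IS NULL

Result:
id | name 
---+------
2  | Carol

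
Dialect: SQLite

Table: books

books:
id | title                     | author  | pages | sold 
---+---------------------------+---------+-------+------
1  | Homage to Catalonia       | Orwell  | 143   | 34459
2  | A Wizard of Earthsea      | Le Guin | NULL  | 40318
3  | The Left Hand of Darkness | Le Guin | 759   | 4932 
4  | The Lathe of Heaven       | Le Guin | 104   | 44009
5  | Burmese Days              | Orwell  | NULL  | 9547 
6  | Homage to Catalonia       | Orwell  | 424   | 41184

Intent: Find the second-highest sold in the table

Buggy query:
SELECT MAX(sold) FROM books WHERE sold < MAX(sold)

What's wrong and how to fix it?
Bug: The inner MAX is an aggregate inside WHERE, which is not allowed

Fix: Put the inner MAX in a scalar subquery

Corrected query:
SELECT MAX(sold) FROM books WHERE sold < (SELECT MAX(sold) FROM books)

Result:
MAX(sold)
---------
41184    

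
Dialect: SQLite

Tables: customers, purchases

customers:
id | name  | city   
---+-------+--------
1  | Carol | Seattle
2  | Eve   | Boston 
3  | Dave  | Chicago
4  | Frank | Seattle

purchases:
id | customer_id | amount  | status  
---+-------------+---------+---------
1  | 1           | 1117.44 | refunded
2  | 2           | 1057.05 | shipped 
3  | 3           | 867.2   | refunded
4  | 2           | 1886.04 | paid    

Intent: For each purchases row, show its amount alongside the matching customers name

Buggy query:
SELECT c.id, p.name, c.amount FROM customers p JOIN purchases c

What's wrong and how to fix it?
Bug: Missing join condition: each purchases row is matched to all customers rows instead of just its own

Fix: Add ON c.customer_id = p.id to the JOIN

Corrected query:
SELECT c.id, p.name, c.amount FROM customers p JOIN purchases c ON c.customer_id = p.id

Result:
id | name  | amount 
---+-------+--------
1  | Carol | 1117.44
2  | Eve   | 1057.05
3  | Dave  | 867.2  
4  | Eve   | 1886.04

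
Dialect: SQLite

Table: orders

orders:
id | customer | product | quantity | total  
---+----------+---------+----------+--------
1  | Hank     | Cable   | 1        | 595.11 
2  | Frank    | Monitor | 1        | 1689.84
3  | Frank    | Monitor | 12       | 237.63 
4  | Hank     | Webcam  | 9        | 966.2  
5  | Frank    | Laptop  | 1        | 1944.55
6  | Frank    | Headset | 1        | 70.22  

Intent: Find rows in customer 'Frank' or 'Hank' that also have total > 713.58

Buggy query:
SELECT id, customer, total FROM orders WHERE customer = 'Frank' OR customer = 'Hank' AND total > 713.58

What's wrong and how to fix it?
Bug: Without parentheses, AND is evaluated before OR, so the total filter only applies to the 'Hank' branch

Fix: Add parentheses around the OR so the AND applies to both alternatives

Corrected query:
SELECT id, customer, total FROM orders WHERE (customer = 'Frank' OR customer = 'Hank') AND total > 713.58

Result:
id | customer | total  
---+----------+--------
2  | Frank    | 1689.84
4  | Hank     | 966.2  
5  | Frank    | 1944.55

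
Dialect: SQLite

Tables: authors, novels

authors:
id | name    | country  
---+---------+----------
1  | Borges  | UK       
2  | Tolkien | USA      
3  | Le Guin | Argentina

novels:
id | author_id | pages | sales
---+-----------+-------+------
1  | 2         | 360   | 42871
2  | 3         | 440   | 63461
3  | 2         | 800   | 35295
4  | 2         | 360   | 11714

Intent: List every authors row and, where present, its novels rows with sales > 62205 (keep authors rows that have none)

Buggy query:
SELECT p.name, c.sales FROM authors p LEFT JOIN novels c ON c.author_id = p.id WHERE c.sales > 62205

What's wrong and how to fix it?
Bug: A WHERE condition on the right-hand table after LEFT JOIN drops unmatched parents

Fix: Move the right-table condition into the ON clause so unmatched parents are kept

Corrected query:
SELECT p.name, c.sales FROM authors p LEFT JOIN novels c ON c.author_id = p.id AND c.sales > 62205

Result:
name    | sales
--------+------
Borges  | NULL 
Tolkien | NULL 
Le Guin | 63461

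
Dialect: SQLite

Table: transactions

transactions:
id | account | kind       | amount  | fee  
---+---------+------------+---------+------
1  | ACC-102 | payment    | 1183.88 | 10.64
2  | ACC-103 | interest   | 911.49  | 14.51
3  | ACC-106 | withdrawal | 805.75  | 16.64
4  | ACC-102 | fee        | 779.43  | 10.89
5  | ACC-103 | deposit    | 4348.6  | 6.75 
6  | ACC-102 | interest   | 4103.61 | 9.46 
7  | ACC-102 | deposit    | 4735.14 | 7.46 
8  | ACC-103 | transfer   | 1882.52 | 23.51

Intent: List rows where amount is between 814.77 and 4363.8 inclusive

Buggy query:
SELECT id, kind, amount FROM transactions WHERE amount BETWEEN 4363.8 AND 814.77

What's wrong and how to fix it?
Bug: BETWEEN expects the lower bound first; with 4363.8 AND 814.77 the range is empty

Fix: Swap the bounds so the smaller value comes first

Corrected query:
SELECT id, kind, amount FROM transactions WHERE amount BETWEEN 814.77 AND 4363.8

Result:
id | kind     | amount 
---+----------+--------
1  | payment  | 1183.88
2  | interest | 911.49 
5  | deposit  | 4348.6 
6  | interest | 4103.61
8  | transfer | 1882.52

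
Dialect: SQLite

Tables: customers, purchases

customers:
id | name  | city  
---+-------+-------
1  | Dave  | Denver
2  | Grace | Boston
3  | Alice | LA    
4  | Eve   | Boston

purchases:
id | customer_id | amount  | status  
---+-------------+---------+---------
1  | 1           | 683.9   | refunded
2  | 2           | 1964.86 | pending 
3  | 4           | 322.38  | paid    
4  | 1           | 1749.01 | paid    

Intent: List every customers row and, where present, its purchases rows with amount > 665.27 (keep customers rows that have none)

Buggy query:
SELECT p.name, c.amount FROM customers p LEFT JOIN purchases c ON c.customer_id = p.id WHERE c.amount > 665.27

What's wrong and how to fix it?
Bug: A WHERE condition on the right-hand table after LEFT JOIN drops unmatched parents

Fix: Move the right-table condition into the ON clause so unmatched parents are kept

Corrected query:
SELECT p.name, c.amount FROM customers p LEFT JOIN purchases c ON c.customer_id = p.id AND c.amount > 665.27

Result:
name  | amount 
------+--------
Dave  | 683.9  
Dave  | 1749.01
Grace | 1964.86
Alice | NULL   
Eve   | NULL   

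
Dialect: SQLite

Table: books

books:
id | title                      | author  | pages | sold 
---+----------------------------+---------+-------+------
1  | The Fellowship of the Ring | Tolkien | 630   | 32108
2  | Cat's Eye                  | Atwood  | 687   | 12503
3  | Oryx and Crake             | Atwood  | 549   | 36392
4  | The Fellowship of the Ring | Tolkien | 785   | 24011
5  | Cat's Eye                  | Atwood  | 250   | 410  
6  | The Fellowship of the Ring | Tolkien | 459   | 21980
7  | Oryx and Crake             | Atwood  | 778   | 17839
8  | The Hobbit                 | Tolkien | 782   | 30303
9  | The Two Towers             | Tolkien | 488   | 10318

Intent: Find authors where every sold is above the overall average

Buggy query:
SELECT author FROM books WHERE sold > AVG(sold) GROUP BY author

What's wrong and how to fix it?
Bug: AVG() is an aggregate; it can't sit directly in WHERE

Fix: Use a subquery for AVG and a HAVING MIN(...) filter so the condition holds for every row in the group

Corrected query:
SELECT author FROM books GROUP BY author HAVING MIN(sold) > (SELECT AVG(sold) FROM books)

Result:
(no rows)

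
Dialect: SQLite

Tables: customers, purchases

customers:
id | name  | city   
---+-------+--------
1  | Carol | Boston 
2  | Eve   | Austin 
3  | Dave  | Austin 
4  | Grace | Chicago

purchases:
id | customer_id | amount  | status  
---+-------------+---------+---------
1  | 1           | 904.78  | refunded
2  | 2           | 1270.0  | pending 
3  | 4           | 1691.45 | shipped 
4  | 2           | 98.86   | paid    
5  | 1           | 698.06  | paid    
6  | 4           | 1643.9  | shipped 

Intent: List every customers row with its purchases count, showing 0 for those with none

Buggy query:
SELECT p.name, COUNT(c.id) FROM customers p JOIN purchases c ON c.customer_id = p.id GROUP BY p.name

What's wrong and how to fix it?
Bug: INNER JOIN drops customers rows that have no matching purchases rows

Fix: Use LEFT JOIN so parents without children still appear (COUNT(c.id) gives 0)

Corrected query:
SELECT p.name, COUNT(c.id) FROM customers p LEFT JOIN purchases c ON c.customer_id = p.id GROUP BY p.name

Result:
name  | COUNT(c.id)
------+------------
Carol | 2          
Dave  | 0          
Eve   | 2          
Grace | 2          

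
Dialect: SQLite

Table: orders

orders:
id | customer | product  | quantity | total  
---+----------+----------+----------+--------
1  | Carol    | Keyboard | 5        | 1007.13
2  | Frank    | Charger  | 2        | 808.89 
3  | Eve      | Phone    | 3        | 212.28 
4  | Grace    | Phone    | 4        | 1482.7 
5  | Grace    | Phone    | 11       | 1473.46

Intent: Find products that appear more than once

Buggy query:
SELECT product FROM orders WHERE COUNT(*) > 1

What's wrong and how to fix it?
Bug: WHERE can't reference COUNT(*); aggregates are computed after WHERE

Fix: GROUP BY product, then filter groups with HAVING COUNT(*) > 1

Corrected query:
SELECT product FROM orders GROUP BY product HAVING COUNT(*) > 1

Result:
product
-------
Phone  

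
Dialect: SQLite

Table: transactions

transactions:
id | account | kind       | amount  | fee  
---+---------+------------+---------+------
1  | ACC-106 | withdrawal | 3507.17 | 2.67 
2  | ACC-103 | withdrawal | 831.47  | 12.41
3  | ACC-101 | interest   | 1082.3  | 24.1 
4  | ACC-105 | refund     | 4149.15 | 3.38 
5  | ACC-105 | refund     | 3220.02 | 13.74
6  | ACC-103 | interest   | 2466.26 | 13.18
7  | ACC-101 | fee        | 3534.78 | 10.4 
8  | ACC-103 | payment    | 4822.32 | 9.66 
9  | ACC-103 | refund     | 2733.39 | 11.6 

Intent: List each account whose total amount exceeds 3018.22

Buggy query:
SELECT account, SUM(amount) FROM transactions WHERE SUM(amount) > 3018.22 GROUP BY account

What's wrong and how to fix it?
Bug: WHERE runs before GROUP BY, so aggregates aren't available there

Fix: Move the aggregate condition to a HAVING clause

Corrected query:
SELECT account, SUM(amount) FROM transactions GROUP BY account HAVING SUM(amount) > 3018.22

Result:
account | SUM(amount)
--------+------------
ACC-101 | 4617.08    
ACC-103 | 10853.44   
ACC-105 | 7369.17    
ACC-106 | 3507.17    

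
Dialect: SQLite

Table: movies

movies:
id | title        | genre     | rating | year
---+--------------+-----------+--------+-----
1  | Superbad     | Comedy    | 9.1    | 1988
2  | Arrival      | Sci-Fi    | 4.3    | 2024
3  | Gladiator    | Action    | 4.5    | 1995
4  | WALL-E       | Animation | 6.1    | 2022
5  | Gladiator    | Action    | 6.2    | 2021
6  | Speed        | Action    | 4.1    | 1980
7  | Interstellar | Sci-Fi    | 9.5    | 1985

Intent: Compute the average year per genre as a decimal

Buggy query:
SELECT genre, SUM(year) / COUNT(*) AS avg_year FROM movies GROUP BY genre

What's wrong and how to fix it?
Bug: SUM(year) and COUNT(*) are both integers; the division truncates the fractional part

Fix: Multiply by 1.0 (or CAST to REAL) to force floating-point division

Corrected query:
SELECT genre, SUM(year) * 1.0 / COUNT(*) AS avg_year FROM movies GROUP BY genre

Result:
genre     | avg_year   
----------+------------
Action    | 1998.666667
Animation | 2022       
Comedy    | 1988       
Sci-Fi    | 2004.5     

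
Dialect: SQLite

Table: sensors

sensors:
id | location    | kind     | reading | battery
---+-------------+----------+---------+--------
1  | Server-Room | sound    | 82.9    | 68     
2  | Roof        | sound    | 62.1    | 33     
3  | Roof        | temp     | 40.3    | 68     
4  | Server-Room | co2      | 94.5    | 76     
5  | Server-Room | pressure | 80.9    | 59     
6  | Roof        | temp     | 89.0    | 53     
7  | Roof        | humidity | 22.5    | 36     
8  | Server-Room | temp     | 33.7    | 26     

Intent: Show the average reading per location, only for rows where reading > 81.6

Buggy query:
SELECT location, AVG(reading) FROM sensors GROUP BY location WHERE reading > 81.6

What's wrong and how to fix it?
Bug: WHERE cannot follow GROUP BY

Fix: Place WHERE between FROM and GROUP BY

Corrected query:
SELECT location, AVG(reading) FROM sensors WHERE reading > 81.6 GROUP BY location

Result:
location    | AVG(reading)
------------+-------------
Roof        | 89          
Server-Room | 88.7        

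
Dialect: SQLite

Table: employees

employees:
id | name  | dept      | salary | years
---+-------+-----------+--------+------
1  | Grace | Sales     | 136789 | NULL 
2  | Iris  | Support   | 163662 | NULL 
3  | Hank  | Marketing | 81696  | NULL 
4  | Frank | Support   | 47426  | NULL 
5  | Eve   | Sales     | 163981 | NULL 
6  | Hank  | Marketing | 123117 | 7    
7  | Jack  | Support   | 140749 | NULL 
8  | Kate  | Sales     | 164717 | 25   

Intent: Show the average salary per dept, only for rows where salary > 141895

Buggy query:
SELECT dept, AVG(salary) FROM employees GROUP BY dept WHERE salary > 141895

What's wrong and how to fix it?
Bug: WHERE cannot follow GROUP BY

Fix: Move the WHERE clause before GROUP BY

Corrected query:
SELECT dept, AVG(salary) FROM employees WHERE salary > 141895 GROUP BY dept

Result:
dept    | AVG(salary)
--------+------------
Sales   | 164349     
Support | 163662     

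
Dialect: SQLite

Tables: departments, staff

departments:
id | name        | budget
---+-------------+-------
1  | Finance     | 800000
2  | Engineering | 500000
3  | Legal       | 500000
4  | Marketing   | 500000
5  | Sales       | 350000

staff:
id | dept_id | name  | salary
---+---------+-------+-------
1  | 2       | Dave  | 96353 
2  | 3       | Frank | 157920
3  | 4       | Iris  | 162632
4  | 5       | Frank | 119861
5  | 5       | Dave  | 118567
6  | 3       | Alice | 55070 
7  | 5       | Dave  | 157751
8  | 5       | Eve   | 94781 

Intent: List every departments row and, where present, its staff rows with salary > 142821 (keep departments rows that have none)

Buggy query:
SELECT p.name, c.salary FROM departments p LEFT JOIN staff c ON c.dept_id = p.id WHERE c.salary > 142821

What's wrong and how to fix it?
Bug: Filtering c.salary in WHERE discards the NULL rows produced by LEFT JOIN, turning it into an inner join

Fix: Move the right-table condition into the ON clause so unmatched parents are kept

Corrected query:
SELECT p.name, c.salary FROM departments p LEFT JOIN staff c ON c.dept_id = p.id AND c.salary > 142821

Result:
name        | salary
------------+-------
Finance     | NULL  
Engineering | NULL  
Legal       | 157920
Marketing   | 162632
Sales       | 157751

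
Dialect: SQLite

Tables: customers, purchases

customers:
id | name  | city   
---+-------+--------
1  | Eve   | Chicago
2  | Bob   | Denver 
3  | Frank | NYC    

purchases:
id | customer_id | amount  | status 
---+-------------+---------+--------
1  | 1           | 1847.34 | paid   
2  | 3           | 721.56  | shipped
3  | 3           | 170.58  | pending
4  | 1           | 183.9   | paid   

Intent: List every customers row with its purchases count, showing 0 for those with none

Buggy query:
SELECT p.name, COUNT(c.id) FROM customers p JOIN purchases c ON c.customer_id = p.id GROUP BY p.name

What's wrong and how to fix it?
Bug: An inner join excludes parents with zero children

Fix: Use LEFT JOIN so parents without children still appear (COUNT(c.id) gives 0)

Corrected query:
SELECT p.name, COUNT(c.id) FROM customers p LEFT JOIN purchases c ON c.customer_id = p.id GROUP BY p.name

Result:
name  | COUNT(c.id)
------+------------
Bob   | 0          
Eve   | 2          
Frank | 2          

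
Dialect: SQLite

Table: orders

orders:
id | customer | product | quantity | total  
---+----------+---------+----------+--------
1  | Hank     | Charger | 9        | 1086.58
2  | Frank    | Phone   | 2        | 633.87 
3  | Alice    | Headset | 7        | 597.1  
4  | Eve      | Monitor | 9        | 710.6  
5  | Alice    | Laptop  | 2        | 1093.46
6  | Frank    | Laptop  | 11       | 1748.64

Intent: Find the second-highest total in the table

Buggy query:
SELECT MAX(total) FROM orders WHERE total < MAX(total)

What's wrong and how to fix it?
Bug: The inner MAX is an aggregate inside WHERE, which is not allowed

Fix: Put the inner MAX in a scalar subquery

Corrected query:
SELECT MAX(total) FROM orders WHERE total < (SELECT MAX(total) FROM orders)

Result:
MAX(total)
----------
1093.46   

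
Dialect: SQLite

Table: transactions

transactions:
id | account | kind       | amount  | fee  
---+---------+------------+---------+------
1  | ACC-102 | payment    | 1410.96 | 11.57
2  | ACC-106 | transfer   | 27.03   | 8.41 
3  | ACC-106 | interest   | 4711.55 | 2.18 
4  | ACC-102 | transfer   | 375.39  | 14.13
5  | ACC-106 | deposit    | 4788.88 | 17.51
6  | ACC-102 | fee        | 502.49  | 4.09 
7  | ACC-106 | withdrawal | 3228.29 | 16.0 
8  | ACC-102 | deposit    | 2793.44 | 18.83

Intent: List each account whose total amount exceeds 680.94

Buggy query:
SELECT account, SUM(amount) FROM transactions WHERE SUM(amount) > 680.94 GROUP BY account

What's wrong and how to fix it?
Bug: SUM(amount) is an aggregate, but WHERE filters rows before aggregation

Fix: Use HAVING (which filters groups after aggregation) instead of WHERE

Corrected query:
SELECT account, SUM(amount) FROM transactions GROUP BY account HAVING SUM(amount) > 680.94

Result:
account | SUM(amount)
--------+------------
ACC-102 | 5082.28    
ACC-106 | 12755.75   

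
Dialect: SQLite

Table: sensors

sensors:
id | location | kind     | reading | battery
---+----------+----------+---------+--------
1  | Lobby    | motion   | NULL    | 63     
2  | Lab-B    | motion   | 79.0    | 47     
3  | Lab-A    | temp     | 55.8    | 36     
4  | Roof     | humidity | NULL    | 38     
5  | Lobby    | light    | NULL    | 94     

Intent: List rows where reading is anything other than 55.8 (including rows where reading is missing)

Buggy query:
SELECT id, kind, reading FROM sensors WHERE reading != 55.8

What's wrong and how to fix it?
Bug: 'reading != 55.8' is unknown when reading is NULL, so NULL rows are silently excluded

Fix: Handle NULL separately with IS NULL alongside the inequality

Corrected query:
SELECT id, kind, reading FROM sensors WHERE reading != 55.8 OR reading IS NULL

Result:
id | kind     | reading
---+----------+--------
1  | motion   | NULL   
2  | motion   | 79     
4  | humidity | NULL   
5  | light    | NULL   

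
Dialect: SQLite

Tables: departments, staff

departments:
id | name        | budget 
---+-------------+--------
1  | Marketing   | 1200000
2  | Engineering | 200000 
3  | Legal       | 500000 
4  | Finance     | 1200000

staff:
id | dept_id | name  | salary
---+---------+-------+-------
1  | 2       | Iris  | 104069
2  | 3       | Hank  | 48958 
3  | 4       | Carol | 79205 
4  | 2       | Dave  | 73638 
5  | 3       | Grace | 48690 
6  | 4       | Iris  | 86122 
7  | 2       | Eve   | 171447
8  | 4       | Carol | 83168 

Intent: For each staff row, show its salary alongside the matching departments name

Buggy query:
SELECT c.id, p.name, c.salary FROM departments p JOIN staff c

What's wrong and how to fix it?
Bug: Missing join condition: each staff row is matched to all departments rows instead of just its own

Fix: Specify the join condition linking the foreign key to the parent id

Corrected query:
SELECT c.id, p.name, c.salary FROM departments p JOIN staff c ON c.dept_id = p.id

Result:
id | name        | salary
---+-------------+-------
1  | Engineering | 104069
2  | Legal       | 48958 
3  | Finance     | 79205 
4  | Engineering | 73638 
5  | Legal       | 48690 
6  | Finance     | 86122 
7  | Engineering | 171447
8  | Finance     | 83168 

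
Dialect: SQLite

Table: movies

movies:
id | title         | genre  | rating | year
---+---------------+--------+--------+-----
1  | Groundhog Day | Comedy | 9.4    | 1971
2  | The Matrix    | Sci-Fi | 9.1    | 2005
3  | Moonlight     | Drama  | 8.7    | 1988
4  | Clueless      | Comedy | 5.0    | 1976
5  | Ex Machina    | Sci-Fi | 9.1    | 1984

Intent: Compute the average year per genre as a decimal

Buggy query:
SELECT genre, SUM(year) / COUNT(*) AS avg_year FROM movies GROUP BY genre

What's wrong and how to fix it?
Bug: Both operands are integers, so '/' performs integer division and truncates

Fix: Cast one side to REAL so the division keeps the fractional part

Corrected query:
SELECT genre, SUM(year) * 1.0 / COUNT(*) AS avg_year FROM movies GROUP BY genre

Result:
genre  | avg_year
-------+---------
Comedy | 1973.5  
Drama  | 1988    
Sci-Fi | 1994.5  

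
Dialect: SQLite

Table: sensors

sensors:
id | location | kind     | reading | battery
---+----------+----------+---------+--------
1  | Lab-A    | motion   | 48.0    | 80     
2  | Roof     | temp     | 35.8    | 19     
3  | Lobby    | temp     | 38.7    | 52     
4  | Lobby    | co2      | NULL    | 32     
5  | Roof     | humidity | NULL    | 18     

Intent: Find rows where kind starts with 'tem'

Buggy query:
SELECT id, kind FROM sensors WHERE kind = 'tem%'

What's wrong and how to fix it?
Bug: Wildcards only work with LIKE; '=' treats '%' as a literal character

Fix: Replace '=' with LIKE so 'tem%' is treated as a pattern

Corrected query:
SELECT id, kind FROM sensors WHERE kind LIKE 'tem%'

Result:
id | kind
---+-----
2  | temp
3  | temp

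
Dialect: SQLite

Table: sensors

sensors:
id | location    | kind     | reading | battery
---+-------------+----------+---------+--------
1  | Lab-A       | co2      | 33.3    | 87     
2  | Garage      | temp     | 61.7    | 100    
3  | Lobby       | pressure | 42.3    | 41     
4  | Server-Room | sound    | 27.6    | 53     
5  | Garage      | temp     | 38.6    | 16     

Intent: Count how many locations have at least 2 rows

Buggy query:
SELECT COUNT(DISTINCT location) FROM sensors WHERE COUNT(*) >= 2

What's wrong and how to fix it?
Bug: WHERE filters individual rows, not groups, so a group-level COUNT is invalid there

Fix: Group first with HAVING COUNT(*) >= 2, then COUNT the resulting groups

Corrected query:
SELECT COUNT(*) FROM (SELECT location FROM sensors GROUP BY location HAVING COUNT(*) >= 2)

Result:
COUNT(*)
--------
1       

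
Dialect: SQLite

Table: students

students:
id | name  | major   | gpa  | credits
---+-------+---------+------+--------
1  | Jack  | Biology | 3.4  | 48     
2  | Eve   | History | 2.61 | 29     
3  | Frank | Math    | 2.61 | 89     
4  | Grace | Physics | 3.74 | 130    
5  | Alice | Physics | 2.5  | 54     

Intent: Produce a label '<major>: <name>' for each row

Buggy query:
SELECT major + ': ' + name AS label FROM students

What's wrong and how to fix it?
Bug: '+' is numeric addition; on text columns SQLite converts them to 0 instead of concatenating

Fix: Use the || operator for string concatenation

Corrected query:
SELECT major || ': ' || name AS label FROM students

Result:
label         
--------------
Biology: Jack 
History: Eve  
Math: Frank   
Physics: Grace
Physics: Alice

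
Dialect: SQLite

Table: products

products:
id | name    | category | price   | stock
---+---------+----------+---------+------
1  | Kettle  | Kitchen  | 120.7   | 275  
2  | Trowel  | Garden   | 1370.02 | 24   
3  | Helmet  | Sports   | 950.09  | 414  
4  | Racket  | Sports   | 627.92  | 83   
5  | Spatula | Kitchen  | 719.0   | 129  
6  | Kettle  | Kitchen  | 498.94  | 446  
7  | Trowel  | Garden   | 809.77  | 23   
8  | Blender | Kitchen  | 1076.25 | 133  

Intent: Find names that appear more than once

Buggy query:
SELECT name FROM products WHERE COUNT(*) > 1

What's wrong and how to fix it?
Bug: COUNT(*) is an aggregate and cannot be used in WHERE

Fix: GROUP BY name, then filter groups with HAVING COUNT(*) > 1

Corrected query:
SELECT name FROM products GROUP BY name HAVING COUNT(*) > 1

Result:
name  
------
Kettle
Trowel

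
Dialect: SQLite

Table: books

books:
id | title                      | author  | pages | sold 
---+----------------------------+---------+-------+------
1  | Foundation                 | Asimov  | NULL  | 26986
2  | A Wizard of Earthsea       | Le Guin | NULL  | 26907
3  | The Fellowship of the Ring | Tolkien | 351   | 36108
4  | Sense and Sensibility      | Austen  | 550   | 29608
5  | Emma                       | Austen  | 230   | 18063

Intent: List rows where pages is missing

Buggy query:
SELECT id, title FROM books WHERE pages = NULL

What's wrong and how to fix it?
Bug: Comparing to NULL with '=' never matches; NULL = NULL is unknown, not true

Fix: Replace '= NULL' with 'IS NULL'

Corrected query:
SELECT id, title FROM books WHERE pages IS NULL

Result:
id | title               
---+---------------------
1  | Foundation          
2  | A Wizard of Earthsea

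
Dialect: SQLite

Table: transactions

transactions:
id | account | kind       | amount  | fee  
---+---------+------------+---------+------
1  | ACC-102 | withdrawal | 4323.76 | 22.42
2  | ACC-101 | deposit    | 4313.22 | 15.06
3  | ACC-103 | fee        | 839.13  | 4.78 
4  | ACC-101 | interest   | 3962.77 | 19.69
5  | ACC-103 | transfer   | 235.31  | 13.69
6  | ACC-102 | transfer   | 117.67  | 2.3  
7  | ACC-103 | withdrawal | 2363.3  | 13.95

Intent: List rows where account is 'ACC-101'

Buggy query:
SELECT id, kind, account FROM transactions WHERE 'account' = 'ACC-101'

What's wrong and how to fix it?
Bug: 'account' in single quotes is a string literal, not the column; the comparison is literal-vs-literal and never true

Fix: Reference the column as account without single quotes

Corrected query:
SELECT id, kind, account FROM transactions WHERE account = 'ACC-101'

Result:
id | kind     | account
---+----------+--------
2  | deposit  | ACC-101
4  | interest | ACC-101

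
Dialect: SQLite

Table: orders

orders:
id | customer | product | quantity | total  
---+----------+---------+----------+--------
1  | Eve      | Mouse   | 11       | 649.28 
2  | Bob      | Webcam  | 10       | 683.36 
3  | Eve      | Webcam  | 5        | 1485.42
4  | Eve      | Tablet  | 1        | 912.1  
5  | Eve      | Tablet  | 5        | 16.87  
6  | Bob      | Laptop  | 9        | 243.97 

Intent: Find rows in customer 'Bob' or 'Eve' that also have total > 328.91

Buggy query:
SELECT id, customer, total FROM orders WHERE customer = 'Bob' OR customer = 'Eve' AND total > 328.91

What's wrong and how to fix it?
Bug: Without parentheses, AND is evaluated before OR, so the total filter only applies to the 'Eve' branch

Fix: Add parentheses around the OR so the AND applies to both alternatives

Corrected query:
SELECT id, customer, total FROM orders WHERE (customer = 'Bob' OR customer = 'Eve') AND total > 328.91

Result:
id | customer | total  
---+----------+--------
1  | Eve      | 649.28 
2  | Bob      | 683.36 
3  | Eve      | 1485.42
4  | Eve      | 912.1  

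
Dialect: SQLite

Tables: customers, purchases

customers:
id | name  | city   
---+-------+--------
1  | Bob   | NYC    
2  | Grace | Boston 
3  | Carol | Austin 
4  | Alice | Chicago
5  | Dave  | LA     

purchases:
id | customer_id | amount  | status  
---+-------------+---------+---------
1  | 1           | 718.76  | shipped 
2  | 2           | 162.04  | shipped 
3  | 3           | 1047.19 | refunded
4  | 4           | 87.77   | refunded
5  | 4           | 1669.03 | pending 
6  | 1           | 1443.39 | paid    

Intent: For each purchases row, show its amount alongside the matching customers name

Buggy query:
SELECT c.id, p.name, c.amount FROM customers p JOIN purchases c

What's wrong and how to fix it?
Bug: JOIN with no ON clause produces a cartesian product; every purchases row pairs with every customers row

Fix: Add ON c.customer_id = p.id to the JOIN

Corrected query:
SELECT c.id, p.name, c.amount FROM customers p JOIN purchases c ON c.customer_id = p.id

Result:
id | name  | amount 
---+-------+--------
1  | Bob   | 718.76 
2  | Grace | 162.04 
3  | Carol | 1047.19
4  | Alice | 87.77  
5  | Alice | 1669.03
6  | Bob   | 1443.39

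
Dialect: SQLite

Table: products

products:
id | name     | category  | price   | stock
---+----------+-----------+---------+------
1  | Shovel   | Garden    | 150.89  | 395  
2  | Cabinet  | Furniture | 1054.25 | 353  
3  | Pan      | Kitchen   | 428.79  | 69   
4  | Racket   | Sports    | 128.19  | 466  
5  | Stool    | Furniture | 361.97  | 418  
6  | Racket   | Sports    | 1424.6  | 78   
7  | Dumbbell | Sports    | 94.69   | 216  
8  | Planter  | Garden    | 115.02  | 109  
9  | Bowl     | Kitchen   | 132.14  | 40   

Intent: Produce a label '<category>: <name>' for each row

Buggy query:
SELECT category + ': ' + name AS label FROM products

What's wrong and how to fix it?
Bug: SQLite uses || for string concatenation; + coerces text to numbers (yielding 0)

Fix: Replace + with || to concatenate text

Corrected query:
SELECT category || ': ' || name AS label FROM products

Result:
label             
------------------
Garden: Shovel    
Furniture: Cabinet
Kitchen: Pan      
Sports: Racket    
Furniture: Stool  
Sports: Racket    
Sports: Dumbbell  
Garden: Planter   
Kitchen: Bowl     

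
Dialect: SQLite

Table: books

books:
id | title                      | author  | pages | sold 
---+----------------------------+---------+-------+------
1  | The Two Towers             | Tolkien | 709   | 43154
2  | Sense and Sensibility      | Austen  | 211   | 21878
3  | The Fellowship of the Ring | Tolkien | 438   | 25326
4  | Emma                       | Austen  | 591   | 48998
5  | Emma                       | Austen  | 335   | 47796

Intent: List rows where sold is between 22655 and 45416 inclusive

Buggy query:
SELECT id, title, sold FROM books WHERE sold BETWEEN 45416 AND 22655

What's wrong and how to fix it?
Bug: The bounds are reversed; BETWEEN a AND b requires a <= b to match anything

Fix: Swap the bounds so the smaller value comes first

Corrected query:
SELECT id, title, sold FROM books WHERE sold BETWEEN 22655 AND 45416

Result:
id | title                      | sold 
---+----------------------------+------
1  | The Two Towers             | 43154
3  | The Fellowship of the Ring | 25326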